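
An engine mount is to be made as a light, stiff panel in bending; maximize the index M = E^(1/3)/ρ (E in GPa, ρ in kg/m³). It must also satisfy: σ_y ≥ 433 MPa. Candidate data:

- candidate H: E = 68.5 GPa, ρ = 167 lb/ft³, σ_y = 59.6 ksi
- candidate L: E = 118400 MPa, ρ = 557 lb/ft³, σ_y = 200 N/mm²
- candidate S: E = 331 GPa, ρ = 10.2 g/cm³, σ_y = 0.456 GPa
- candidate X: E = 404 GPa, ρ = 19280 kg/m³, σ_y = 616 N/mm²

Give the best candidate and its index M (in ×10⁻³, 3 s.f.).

Screen on constraints: σ_y ≥ 433 MPa. Survivors: candidate S, candidate X.
Convert each candidate to consistent units, then evaluate M:
  candidate S: E = 331.0 GPa, ρ = 10200 kg/m³
  candidate X: E = 404.0 GPa, ρ = 19280 kg/m³
  candidate S: M = 0.678×10⁻³
  candidate X: M = 0.383×10⁻³
Candidate S ranks first.

candidate S, M = 0.678×10⁻³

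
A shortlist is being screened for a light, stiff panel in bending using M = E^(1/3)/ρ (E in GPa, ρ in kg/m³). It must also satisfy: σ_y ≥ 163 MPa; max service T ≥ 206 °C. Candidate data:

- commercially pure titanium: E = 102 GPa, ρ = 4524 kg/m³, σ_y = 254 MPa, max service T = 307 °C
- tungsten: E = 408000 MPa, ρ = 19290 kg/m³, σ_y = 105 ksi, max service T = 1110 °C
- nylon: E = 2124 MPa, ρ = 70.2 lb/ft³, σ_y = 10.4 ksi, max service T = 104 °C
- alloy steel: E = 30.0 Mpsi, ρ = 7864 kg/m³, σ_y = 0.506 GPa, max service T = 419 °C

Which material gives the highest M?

Screen on constraints: σ_y ≥ 163 MPa; max service T ≥ 206 °C. Survivors: commercially pure titanium, tungsten, alloy steel.
Normalizing units and computing the index:
  commercially pure titanium: E = 102.0 GPa, ρ = 4524 kg/m³
  tungsten: E = 408.0 GPa, ρ = 19290 kg/m³
  alloy steel: E = 206.8 GPa, ρ = 7864 kg/m³
  commercially pure titanium: M = 1.03×10⁻³
  alloy steel: M = 0.752×10⁻³
  tungsten: M = 0.384×10⁻³
Commercially pure titanium ranks first.

commercially pure titanium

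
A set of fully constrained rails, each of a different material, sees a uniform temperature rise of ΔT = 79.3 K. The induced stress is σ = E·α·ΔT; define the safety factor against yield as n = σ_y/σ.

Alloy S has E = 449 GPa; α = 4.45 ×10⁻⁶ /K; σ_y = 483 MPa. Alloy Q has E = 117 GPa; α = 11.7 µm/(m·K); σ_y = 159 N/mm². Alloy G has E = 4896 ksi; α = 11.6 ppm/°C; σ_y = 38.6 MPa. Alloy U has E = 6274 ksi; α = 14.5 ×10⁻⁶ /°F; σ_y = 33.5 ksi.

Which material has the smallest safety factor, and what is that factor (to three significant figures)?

alloy G, n = 1.24

Per material, after unit conversion:
  alloy S: E = 449.0, α = 4.45, σ_y = 483.0 → σ = 158 MPa, n = 3.05
  alloy Q: E = 117.0, α = 11.7, σ_y = 159.0 → σ = 109 MPa, n = 1.46
  alloy G: E = 33.76, α = 11.6, σ_y = 38.60 → σ = 31.1 MPa, n = 1.24
  alloy U: E = 43.26, α = 26.1, σ_y = 231.0 → σ = 89.5 MPa, n = 2.58
The minimum is alloy G at n = 1.24.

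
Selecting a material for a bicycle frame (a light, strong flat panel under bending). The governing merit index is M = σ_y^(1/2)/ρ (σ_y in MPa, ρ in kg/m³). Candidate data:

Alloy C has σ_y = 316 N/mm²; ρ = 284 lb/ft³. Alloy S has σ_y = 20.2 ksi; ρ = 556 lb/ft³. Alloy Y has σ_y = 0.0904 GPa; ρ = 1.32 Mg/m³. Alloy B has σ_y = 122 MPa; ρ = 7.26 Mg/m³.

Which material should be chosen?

alloy Y

Putting every candidate on a common basis:
  alloy C: σ_y = 316.0 MPa, ρ = 4549 kg/m³
  alloy S: σ_y = 139.3 MPa, ρ = 8906 kg/m³
  alloy Y: σ_y = 90.40 MPa, ρ = 1320 kg/m³
  alloy B: σ_y = 122.0 MPa, ρ = 7260 kg/m³
  alloy Y: M = 7.20×10⁻³
  alloy C: M = 3.91×10⁻³
  alloy B: M = 1.52×10⁻³
  alloy S: M = 1.33×10⁻³
Highest index: alloy Y.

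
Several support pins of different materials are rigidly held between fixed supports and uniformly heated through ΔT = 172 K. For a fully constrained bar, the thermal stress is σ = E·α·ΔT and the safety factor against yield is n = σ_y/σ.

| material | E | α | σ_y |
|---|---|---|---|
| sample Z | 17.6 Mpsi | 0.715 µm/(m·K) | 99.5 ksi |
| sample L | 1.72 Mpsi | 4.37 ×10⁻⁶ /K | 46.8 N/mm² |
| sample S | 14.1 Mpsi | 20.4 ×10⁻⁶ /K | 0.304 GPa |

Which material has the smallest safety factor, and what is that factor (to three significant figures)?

With everything in SI (GPa, ×10⁻⁶/K, MPa):
  sample Z: E = 121.3, α = 0.715, σ_y = 686.0 → σ = 14.9 MPa, n = 46.0
  sample L: E = 11.86, α = 4.37, σ_y = 46.80 → σ = 8.91 MPa, n = 5.25
  sample S: E = 97.22, α = 20.4, σ_y = 304.0 → σ = 341 MPa, n = 0.891
The minimum is sample S at n = 0.891.

sample S, n = 0.891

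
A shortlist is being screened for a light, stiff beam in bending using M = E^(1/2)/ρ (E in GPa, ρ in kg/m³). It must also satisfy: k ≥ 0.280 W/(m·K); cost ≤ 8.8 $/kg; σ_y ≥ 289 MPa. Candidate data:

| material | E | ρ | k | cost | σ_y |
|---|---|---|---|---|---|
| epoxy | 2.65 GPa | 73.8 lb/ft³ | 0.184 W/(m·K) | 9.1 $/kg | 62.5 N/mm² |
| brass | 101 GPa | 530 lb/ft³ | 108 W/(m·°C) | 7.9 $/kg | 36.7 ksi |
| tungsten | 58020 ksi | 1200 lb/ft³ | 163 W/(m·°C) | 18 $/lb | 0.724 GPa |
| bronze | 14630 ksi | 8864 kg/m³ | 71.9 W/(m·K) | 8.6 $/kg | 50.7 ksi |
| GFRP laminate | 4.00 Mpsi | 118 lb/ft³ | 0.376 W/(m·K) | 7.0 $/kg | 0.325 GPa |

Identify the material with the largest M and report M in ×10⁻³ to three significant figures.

Screen on constraints: k ≥ 0.280 W/(m·K); cost ≤ 8.8 $/kg; σ_y ≥ 289 MPa. Survivors: bronze, GFRP laminate.
After converting to SI:
  bronze: E = 100.9 GPa, ρ = 8864 kg/m³
  GFRP laminate: E = 27.58 GPa, ρ = 1890 kg/m³
  GFRP laminate: M = 2.78×10⁻³
  bronze: M = 1.13×10⁻³
Highest index: GFRP laminate.

GFRP laminate, M = 2.78×10⁻³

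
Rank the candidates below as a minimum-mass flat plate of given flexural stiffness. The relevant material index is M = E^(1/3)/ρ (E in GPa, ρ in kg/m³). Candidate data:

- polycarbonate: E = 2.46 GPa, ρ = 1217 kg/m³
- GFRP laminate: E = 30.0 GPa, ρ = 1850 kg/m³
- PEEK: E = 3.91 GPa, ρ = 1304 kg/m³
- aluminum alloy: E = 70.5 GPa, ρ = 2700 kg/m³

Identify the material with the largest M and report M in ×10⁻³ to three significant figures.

Computing M directly (units already consistent):
  GFRP laminate: M = 1.68×10⁻³
  aluminum alloy: M = 1.53×10⁻³
  PEEK: M = 1.21×10⁻³
  polycarbonate: M = 1.11×10⁻³
GFRP laminate ranks first.

GFRP laminate, M = 1.68×10⁻³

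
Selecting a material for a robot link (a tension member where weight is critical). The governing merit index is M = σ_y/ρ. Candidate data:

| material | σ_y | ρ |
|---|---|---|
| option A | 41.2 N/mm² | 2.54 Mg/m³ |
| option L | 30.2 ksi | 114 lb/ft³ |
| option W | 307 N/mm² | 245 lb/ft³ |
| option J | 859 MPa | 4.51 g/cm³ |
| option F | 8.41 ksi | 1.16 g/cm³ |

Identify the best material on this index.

option J

Putting every candidate on a common basis:
  option A: σ_y = 41.20 MPa, ρ = 2540 kg/m³
  option L: σ_y = 208.2 MPa, ρ = 1826 kg/m³
  option W: σ_y = 307.0 MPa, ρ = 3925 kg/m³
  option J: σ_y = 859.0 MPa, ρ = 4510 kg/m³
  option F: σ_y = 57.98 MPa, ρ = 1160 kg/m³
  option J: M = 190 kN·m/kg
  option L: M = 114 kN·m/kg
  option W: M = 78.2 kN·m/kg
  option F: M = 50.0 kN·m/kg
  option A: M = 16.2 kN·m/kg
The maximum is for option J.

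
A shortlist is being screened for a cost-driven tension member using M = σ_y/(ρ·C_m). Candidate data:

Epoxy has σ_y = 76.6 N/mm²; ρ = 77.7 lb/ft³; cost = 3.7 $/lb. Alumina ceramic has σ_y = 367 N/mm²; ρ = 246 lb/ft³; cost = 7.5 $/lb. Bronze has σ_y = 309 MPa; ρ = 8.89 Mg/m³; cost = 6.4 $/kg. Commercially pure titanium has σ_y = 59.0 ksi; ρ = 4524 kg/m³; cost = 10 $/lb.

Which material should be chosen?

Convert each candidate to consistent units, then evaluate M:
  epoxy: σ_y = 76.60 MPa, ρ = 1245 kg/m³, cost = 8.157 $/kg
  alumina ceramic: σ_y = 367.0 MPa, ρ = 3941 kg/m³, cost = 16.53 $/kg
  bronze: σ_y = 309.0 MPa, ρ = 8890 kg/m³, cost = 6.400 $/kg
  commercially pure titanium: σ_y = 406.8 MPa, ρ = 4524 kg/m³, cost = 22.05 $/kg
  epoxy: M = 7.54 kN·m per $
  alumina ceramic: M = 5.63 kN·m per $
  bronze: M = 5.43 kN·m per $
  commercially pure titanium: M = 4.08 kN·m per $
Epoxy ranks first.

epoxy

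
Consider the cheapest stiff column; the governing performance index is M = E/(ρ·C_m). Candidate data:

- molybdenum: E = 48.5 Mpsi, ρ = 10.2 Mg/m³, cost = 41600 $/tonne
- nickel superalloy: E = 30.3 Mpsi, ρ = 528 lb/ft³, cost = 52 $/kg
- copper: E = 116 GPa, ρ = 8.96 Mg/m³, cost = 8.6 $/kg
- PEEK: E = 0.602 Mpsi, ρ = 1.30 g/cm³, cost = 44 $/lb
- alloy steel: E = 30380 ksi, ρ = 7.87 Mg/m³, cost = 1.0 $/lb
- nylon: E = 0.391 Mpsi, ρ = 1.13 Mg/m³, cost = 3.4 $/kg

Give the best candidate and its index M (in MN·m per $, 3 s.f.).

alloy steel, M = 12.1 MN·m per $

In SI units:
  molybdenum: E = 334.4 GPa, ρ = 10200 kg/m³, cost = 41.60 $/kg
  nickel superalloy: E = 208.9 GPa, ρ = 8458 kg/m³, cost = 52.00 $/kg
  copper: E = 116.0 GPa, ρ = 8960 kg/m³, cost = 8.600 $/kg
  PEEK: E = 4.151 GPa, ρ = 1300 kg/m³, cost = 97.00 $/kg
  alloy steel: E = 209.5 GPa, ρ = 7870 kg/m³, cost = 2.205 $/kg
  nylon: E = 2.696 GPa, ρ = 1130 kg/m³, cost = 3.400 $/kg
  alloy steel: M = 12.1 MN·m per $
  copper: M = 1.51 MN·m per $
  molybdenum: M = 0.788 MN·m per $
  nylon: M = 0.702 MN·m per $
  nickel superalloy: M = 0.475 MN·m per $
  PEEK: M = 0.0329 MN·m per $
The maximum is for alloy steel.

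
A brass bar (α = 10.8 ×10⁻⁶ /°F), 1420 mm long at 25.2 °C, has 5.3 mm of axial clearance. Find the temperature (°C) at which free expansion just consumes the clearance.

α = 10.8×10⁻⁶/°F × 9/5 = 19.4×10⁻⁶/K.
α·L₀·ΔT = 5.3 mm ⇒ ΔT = 5.3 / (19.4×10⁻⁶ × 1420.0) = 192.0 K.
T = 25.2 + 192.0 = 217.2 °C.

217 °C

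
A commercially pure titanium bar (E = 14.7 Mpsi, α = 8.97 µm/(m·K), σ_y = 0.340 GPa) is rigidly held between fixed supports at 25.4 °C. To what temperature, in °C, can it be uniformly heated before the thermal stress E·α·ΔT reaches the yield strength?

E = 14.7 Mpsi = 101.4 GPa.
σ_y = 0.340 GPa = 340.0 MPa.
E·α·ΔT = 340.0 MPa ⇒ ΔT = 340.0 / (101.4×10³ × 8.97×10⁻⁶) = 374.0 K.
T = 25.4 + 374.0 = 399.4 °C.

399 °C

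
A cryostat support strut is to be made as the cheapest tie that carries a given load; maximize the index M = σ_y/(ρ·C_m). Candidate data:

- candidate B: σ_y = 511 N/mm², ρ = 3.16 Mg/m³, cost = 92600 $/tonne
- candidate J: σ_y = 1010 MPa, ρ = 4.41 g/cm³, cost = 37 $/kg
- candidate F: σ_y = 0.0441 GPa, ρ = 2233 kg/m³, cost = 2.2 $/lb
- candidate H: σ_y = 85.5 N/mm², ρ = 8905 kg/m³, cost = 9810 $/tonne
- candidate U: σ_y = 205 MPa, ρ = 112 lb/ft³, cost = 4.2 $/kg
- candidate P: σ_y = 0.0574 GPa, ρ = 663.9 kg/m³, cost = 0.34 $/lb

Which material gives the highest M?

Putting every candidate on a common basis:
  candidate B: σ_y = 511.0 MPa, ρ = 3160 kg/m³, cost = 92.60 $/kg
  candidate J: σ_y = 1010 MPa, ρ = 4410 kg/m³, cost = 37.00 $/kg
  candidate F: σ_y = 44.10 MPa, ρ = 2233 kg/m³, cost = 4.850 $/kg
  candidate H: σ_y = 85.50 MPa, ρ = 8905 kg/m³, cost = 9.810 $/kg
  candidate U: σ_y = 205.0 MPa, ρ = 1794 kg/m³, cost = 4.200 $/kg
  candidate P: σ_y = 57.40 MPa, ρ = 663.9 kg/m³, cost = 0.7496 $/kg
  candidate P: M = 115 kN·m per $
  candidate U: M = 27.2 kN·m per $
  candidate J: M = 6.19 kN·m per $
  candidate F: M = 4.07 kN·m per $
  candidate B: M = 1.75 kN·m per $
  candidate H: M = 0.979 kN·m per $
Candidate P has the largest M.

candidate P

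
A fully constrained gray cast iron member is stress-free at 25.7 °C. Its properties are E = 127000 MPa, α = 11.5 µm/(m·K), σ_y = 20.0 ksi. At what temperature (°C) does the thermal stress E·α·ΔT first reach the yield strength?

E = 127000 MPa = 127.0 GPa.
σ_y = 20.0 ksi = 137.9 MPa.
E·α·ΔT = 137.9 MPa ⇒ ΔT = 137.9 / (127.0×10³ × 11.5×10⁻⁶) = 94.42 K.
T = 25.7 + 94.42 = 120.1 °C.

120 °C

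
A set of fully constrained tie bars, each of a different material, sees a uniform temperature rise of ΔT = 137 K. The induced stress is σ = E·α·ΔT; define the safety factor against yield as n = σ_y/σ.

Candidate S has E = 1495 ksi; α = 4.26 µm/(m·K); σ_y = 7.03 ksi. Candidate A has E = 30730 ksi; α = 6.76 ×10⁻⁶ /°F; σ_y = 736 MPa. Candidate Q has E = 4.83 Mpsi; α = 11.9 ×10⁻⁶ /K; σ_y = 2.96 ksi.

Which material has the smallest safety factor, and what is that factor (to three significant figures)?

candidate Q, n = 0.376

In consistent units (E in GPa, α in ×10⁻⁶/K, σ_y in MPa):
  candidate S: E = 10.31, α = 4.26, σ_y = 48.47 → σ = 6.02 MPa, n = 8.06
  candidate A: E = 211.9, α = 12.2, σ_y = 736.0 → σ = 353 MPa, n = 2.08
  candidate Q: E = 33.30, α = 11.9, σ_y = 20.41 → σ = 54.3 MPa, n = 0.376
Smallest n: candidate Q with n = 0.376.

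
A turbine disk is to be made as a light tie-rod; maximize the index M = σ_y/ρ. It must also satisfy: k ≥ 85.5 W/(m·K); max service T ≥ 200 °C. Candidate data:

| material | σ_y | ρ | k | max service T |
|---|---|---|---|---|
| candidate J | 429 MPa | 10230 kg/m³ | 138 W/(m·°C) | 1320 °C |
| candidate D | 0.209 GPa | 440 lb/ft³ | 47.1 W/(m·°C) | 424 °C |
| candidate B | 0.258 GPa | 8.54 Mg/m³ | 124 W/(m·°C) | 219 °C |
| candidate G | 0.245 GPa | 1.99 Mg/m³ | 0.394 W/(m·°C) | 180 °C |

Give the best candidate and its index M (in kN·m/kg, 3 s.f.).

candidate J, M = 41.9 kN·m/kg

Screen on constraints: k ≥ 85.5 W/(m·K); max service T ≥ 200 °C. Survivors: candidate J, candidate B.
Convert each candidate to consistent units, then evaluate M:
  candidate J: σ_y = 429.0 MPa, ρ = 10230 kg/m³
  candidate B: σ_y = 258.0 MPa, ρ = 8540 kg/m³
  candidate J: M = 41.9 kN·m/kg
  candidate B: M = 30.2 kN·m/kg
Highest index: candidate J.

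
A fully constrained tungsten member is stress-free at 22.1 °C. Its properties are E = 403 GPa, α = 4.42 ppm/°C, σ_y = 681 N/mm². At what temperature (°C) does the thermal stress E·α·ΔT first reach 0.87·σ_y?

σ_y = 681 N/mm² = 681.0 MPa.
E·α·ΔT = 592.5 MPa ⇒ ΔT = 592.5 / (403.0×10³ × 4.42×10⁻⁶) = 332.6 K.
T = 22.1 + 332.6 = 354.7 °C.

355 °C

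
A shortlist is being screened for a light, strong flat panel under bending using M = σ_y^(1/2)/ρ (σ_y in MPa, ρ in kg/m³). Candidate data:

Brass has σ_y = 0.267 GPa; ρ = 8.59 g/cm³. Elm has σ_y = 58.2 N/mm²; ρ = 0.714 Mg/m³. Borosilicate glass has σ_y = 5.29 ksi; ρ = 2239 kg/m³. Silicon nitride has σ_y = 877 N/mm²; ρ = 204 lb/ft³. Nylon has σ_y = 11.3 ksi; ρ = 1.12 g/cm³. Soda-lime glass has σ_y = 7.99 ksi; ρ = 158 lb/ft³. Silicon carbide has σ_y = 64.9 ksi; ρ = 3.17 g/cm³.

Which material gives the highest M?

elm

Normalizing units and computing the index:
  brass: σ_y = 267.0 MPa, ρ = 8590 kg/m³
  elm: σ_y = 58.20 MPa, ρ = 714.0 kg/m³
  borosilicate glass: σ_y = 36.47 MPa, ρ = 2239 kg/m³
  silicon nitride: σ_y = 877.0 MPa, ρ = 3268 kg/m³
  nylon: σ_y = 77.91 MPa, ρ = 1120 kg/m³
  soda-lime glass: σ_y = 55.09 MPa, ρ = 2531 kg/m³
  silicon carbide: σ_y = 447.5 MPa, ρ = 3170 kg/m³
  elm: M = 10.7×10⁻³
  silicon nitride: M = 9.06×10⁻³
  nylon: M = 7.88×10⁻³
  silicon carbide: M = 6.67×10⁻³
  soda-lime glass: M = 2.93×10⁻³
  borosilicate glass: M = 2.70×10⁻³
  brass: M = 1.90×10⁻³
Elm has the largest M.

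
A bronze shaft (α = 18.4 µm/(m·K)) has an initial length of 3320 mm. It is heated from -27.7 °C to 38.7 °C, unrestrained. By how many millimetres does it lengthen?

4.06 mm

ΔT = 38.7 − (-27.7) = 66.40 K.
ΔL = α·L₀·ΔT = 18.4×10⁻⁶ × 3320 mm × 66.40 K = 4.06 mm.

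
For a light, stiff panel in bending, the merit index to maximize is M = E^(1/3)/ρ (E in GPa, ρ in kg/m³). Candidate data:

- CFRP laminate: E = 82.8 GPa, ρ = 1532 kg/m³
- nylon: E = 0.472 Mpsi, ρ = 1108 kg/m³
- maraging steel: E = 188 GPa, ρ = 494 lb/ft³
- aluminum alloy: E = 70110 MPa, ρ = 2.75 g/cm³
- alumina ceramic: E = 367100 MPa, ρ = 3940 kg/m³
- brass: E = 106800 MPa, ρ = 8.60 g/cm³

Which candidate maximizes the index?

Putting every candidate on a common basis:
  CFRP laminate: E = 82.80 GPa, ρ = 1532 kg/m³
  nylon: E = 3.254 GPa, ρ = 1108 kg/m³
  maraging steel: E = 188.0 GPa, ρ = 7913 kg/m³
  aluminum alloy: E = 70.11 GPa, ρ = 2750 kg/m³
  alumina ceramic: E = 367.1 GPa, ρ = 3940 kg/m³
  brass: E = 106.8 GPa, ρ = 8600 kg/m³
  CFRP laminate: M = 2.85×10⁻³
  alumina ceramic: M = 1.82×10⁻³
  aluminum alloy: M = 1.50×10⁻³
  nylon: M = 1.34×10⁻³
  maraging steel: M = 0.724×10⁻³
  brass: M = 0.552×10⁻³
The maximum is for CFRP laminate.

CFRP laminate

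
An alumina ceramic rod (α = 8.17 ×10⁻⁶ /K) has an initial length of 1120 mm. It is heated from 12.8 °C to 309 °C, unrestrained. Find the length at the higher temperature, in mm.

ΔT = 309 − 12.8 = 296.2 K.
ΔL = α·L₀·ΔT = 8.17×10⁻⁶ × 1120 mm × 296.2 K = 2.71 mm.
L = L₀ + ΔL = 1120 + 2.71 = 1122.7 mm.

1122.7 mm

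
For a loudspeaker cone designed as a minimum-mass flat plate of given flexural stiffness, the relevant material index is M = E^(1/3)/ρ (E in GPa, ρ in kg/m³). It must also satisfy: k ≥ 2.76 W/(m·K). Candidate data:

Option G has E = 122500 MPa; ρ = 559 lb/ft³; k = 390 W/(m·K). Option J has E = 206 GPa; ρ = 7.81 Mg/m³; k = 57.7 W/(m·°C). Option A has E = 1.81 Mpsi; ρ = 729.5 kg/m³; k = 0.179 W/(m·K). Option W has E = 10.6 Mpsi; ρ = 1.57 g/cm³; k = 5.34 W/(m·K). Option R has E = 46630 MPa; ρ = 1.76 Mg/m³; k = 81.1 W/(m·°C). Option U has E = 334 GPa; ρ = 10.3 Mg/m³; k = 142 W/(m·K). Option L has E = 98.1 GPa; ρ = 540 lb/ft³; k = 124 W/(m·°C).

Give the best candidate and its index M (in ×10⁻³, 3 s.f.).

Screen on constraints: k ≥ 2.76 W/(m·K). Survivors: option G, option J, option W, option R, option U, option L.
Normalizing units and computing the index:
  option G: E = 122.5 GPa, ρ = 8954 kg/m³
  option J: E = 206.0 GPa, ρ = 7810 kg/m³
  option W: E = 73.08 GPa, ρ = 1570 kg/m³
  option R: E = 46.63 GPa, ρ = 1760 kg/m³
  option U: E = 334.0 GPa, ρ = 10300 kg/m³
  option L: E = 98.10 GPa, ρ = 8650 kg/m³
  option W: M = 2.66×10⁻³
  option R: M = 2.05×10⁻³
  option J: M = 0.756×10⁻³
  option U: M = 0.674×10⁻³
  option G: M = 0.555×10⁻³
  option L: M = 0.533×10⁻³
Highest index: option W.

option W, M = 2.66×10⁻³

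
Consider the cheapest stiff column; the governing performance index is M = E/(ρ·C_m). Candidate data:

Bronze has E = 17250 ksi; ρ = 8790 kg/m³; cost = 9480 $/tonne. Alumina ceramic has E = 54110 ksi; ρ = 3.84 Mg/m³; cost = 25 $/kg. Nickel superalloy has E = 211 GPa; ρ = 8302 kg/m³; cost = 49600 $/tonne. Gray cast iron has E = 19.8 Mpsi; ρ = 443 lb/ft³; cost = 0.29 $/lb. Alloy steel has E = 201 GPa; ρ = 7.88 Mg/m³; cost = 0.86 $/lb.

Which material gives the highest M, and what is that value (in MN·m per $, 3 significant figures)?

After converting to SI:
  bronze: E = 118.9 GPa, ρ = 8790 kg/m³, cost = 9.480 $/kg
  alumina ceramic: E = 373.1 GPa, ρ = 3840 kg/m³, cost = 25.00 $/kg
  nickel superalloy: E = 211.0 GPa, ρ = 8302 kg/m³, cost = 49.60 $/kg
  gray cast iron: E = 136.5 GPa, ρ = 7096 kg/m³, cost = 0.6393 $/kg
  alloy steel: E = 201.0 GPa, ρ = 7880 kg/m³, cost = 1.896 $/kg
  gray cast iron: M = 30.1 MN·m per $
  alloy steel: M = 13.5 MN·m per $
  alumina ceramic: M = 3.89 MN·m per $
  bronze: M = 1.43 MN·m per $
  nickel superalloy: M = 0.512 MN·m per $
Gray cast iron has the largest M.

gray cast iron, M = 30.1 MN·m per $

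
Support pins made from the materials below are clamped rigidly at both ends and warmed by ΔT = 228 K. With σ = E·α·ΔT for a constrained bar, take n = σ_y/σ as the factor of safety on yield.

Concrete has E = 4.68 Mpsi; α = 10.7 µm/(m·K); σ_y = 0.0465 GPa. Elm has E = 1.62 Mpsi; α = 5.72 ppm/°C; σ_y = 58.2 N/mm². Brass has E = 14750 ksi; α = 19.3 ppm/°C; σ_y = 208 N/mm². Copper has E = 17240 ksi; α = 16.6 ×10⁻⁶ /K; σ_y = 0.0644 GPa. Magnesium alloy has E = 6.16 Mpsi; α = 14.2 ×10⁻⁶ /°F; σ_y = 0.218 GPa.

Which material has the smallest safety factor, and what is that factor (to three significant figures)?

copper, n = 0.143

In consistent units (E in GPa, α in ×10⁻⁶/K, σ_y in MPa):
  concrete: E = 32.27, α = 10.7, σ_y = 46.50 → σ = 78.7 MPa, n = 0.591
  elm: E = 11.17, α = 5.72, σ_y = 58.20 → σ = 14.6 MPa, n = 4.00
  brass: E = 101.7, α = 19.3, σ_y = 208.0 → σ = 448 MPa, n = 0.465
  copper: E = 118.9, α = 16.6, σ_y = 64.40 → σ = 450 MPa, n = 0.143
  magnesium alloy: E = 42.47, α = 25.6, σ_y = 218.0 → σ = 248 MPa, n = 0.881
Smallest n: copper with n = 0.143.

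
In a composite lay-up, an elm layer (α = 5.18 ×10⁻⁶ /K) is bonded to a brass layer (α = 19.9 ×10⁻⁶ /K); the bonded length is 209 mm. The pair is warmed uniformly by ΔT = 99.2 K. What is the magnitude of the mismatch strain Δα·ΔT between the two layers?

1.46×10⁻³

Δα = |5.18 − 19.9|×10⁻⁶/K = 14.7×10⁻⁶/K.
Mismatch strain = Δα·ΔT = 14.7×10⁻⁶ × 99.2 = 1.46×10⁻³.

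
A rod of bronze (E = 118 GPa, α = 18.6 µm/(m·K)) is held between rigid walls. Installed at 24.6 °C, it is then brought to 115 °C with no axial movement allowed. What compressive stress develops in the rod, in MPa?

ΔT = 90.40 K. Constrained thermal stress σ = E·α·ΔT = 118.0×10³ MPa × 18.6×10⁻⁶ × 90.40 = 198 MPa (compressive).

198 MPa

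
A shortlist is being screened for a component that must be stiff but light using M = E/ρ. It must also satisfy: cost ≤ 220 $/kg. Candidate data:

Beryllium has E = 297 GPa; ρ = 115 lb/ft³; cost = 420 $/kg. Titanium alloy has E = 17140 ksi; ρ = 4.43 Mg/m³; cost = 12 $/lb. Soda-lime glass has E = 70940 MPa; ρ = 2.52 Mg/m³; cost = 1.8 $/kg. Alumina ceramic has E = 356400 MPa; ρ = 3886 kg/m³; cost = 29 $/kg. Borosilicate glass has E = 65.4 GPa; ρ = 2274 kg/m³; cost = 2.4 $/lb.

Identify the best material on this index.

alumina ceramic

Screen on constraints: cost ≤ 220 $/kg. Survivors: titanium alloy, soda-lime glass, alumina ceramic, borosilicate glass.
In SI units:
  titanium alloy: E = 118.2 GPa, ρ = 4430 kg/m³
  soda-lime glass: E = 70.94 GPa, ρ = 2520 kg/m³
  alumina ceramic: E = 356.4 GPa, ρ = 3886 kg/m³
  borosilicate glass: E = 65.40 GPa, ρ = 2274 kg/m³
  alumina ceramic: M = 91.7 MN·m/kg
  borosilicate glass: M = 28.8 MN·m/kg
  soda-lime glass: M = 28.2 MN·m/kg
  titanium alloy: M = 26.7 MN·m/kg
The maximum is for alumina ceramic.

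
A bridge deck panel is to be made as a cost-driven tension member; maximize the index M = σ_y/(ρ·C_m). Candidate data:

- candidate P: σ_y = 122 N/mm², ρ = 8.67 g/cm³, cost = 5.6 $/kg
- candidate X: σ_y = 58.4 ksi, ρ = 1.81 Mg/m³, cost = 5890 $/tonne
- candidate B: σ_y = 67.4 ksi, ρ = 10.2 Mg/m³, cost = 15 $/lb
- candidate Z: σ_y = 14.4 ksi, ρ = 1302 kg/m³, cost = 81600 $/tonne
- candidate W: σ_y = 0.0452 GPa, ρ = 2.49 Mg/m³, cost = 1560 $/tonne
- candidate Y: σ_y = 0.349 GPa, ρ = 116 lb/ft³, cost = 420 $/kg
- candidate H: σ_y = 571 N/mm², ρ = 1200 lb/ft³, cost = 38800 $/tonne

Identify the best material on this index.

candidate X

After converting to SI:
  candidate P: σ_y = 122.0 MPa, ρ = 8670 kg/m³, cost = 5.600 $/kg
  candidate X: σ_y = 402.7 MPa, ρ = 1810 kg/m³, cost = 5.890 $/kg
  candidate B: σ_y = 464.7 MPa, ρ = 10200 kg/m³, cost = 33.07 $/kg
  candidate Z: σ_y = 99.28 MPa, ρ = 1302 kg/m³, cost = 81.60 $/kg
  candidate W: σ_y = 45.20 MPa, ρ = 2490 kg/m³, cost = 1.560 $/kg
  candidate Y: σ_y = 349.0 MPa, ρ = 1858 kg/m³, cost = 420.0 $/kg
  candidate H: σ_y = 571.0 MPa, ρ = 19220 kg/m³, cost = 38.80 $/kg
  candidate X: M = 37.8 kN·m per $
  candidate W: M = 11.6 kN·m per $
  candidate P: M = 2.51 kN·m per $
  candidate B: M = 1.38 kN·m per $
  candidate Z: M = 0.935 kN·m per $
  candidate H: M = 0.766 kN·m per $
  candidate Y: M = 0.447 kN·m per $
Highest index: candidate X.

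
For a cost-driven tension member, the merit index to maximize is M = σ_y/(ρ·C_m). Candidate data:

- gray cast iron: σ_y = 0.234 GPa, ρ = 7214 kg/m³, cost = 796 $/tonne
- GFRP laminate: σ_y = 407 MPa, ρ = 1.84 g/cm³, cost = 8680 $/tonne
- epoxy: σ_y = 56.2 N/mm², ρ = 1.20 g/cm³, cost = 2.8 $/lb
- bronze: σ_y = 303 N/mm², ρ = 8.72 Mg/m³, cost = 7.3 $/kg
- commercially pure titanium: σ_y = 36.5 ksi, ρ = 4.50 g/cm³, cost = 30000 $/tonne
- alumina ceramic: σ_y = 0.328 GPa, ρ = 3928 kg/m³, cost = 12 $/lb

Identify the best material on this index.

Putting every candidate on a common basis:
  gray cast iron: σ_y = 234.0 MPa, ρ = 7214 kg/m³, cost = 0.7960 $/kg
  GFRP laminate: σ_y = 407.0 MPa, ρ = 1840 kg/m³, cost = 8.680 $/kg
  epoxy: σ_y = 56.20 MPa, ρ = 1200 kg/m³, cost = 6.173 $/kg
  bronze: σ_y = 303.0 MPa, ρ = 8720 kg/m³, cost = 7.300 $/kg
  commercially pure titanium: σ_y = 251.7 MPa, ρ = 4500 kg/m³, cost = 30.00 $/kg
  alumina ceramic: σ_y = 328.0 MPa, ρ = 3928 kg/m³, cost = 26.46 $/kg
  gray cast iron: M = 40.7 kN·m per $
  GFRP laminate: M = 25.5 kN·m per $
  epoxy: M = 7.59 kN·m per $
  bronze: M = 4.76 kN·m per $
  alumina ceramic: M = 3.16 kN·m per $
  commercially pure titanium: M = 1.86 kN·m per $
Highest index: gray cast iron.

gray cast iron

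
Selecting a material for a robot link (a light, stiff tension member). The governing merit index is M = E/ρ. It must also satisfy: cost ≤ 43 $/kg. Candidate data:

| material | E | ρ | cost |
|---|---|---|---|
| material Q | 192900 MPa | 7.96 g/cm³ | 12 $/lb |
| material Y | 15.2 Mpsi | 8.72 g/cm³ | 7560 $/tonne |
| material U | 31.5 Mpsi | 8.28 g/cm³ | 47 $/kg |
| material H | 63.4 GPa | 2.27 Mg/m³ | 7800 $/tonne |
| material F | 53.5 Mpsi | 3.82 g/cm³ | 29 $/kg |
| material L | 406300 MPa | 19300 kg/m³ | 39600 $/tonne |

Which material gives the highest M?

material F

Screen on constraints: cost ≤ 43 $/kg. Survivors: material Q, material Y, material H, material F, material L.
Convert each candidate to consistent units, then evaluate M:
  material Q: E = 192.9 GPa, ρ = 7960 kg/m³
  material Y: E = 104.8 GPa, ρ = 8720 kg/m³
  material H: E = 63.40 GPa, ρ = 2270 kg/m³
  material F: E = 368.9 GPa, ρ = 3820 kg/m³
  material L: E = 406.3 GPa, ρ = 19300 kg/m³
  material F: M = 96.6 MN·m/kg
  material H: M = 27.9 MN·m/kg
  material Q: M = 24.2 MN·m/kg
  material L: M = 21.1 MN·m/kg
  material Y: M = 12.0 MN·m/kg
Highest index: material F.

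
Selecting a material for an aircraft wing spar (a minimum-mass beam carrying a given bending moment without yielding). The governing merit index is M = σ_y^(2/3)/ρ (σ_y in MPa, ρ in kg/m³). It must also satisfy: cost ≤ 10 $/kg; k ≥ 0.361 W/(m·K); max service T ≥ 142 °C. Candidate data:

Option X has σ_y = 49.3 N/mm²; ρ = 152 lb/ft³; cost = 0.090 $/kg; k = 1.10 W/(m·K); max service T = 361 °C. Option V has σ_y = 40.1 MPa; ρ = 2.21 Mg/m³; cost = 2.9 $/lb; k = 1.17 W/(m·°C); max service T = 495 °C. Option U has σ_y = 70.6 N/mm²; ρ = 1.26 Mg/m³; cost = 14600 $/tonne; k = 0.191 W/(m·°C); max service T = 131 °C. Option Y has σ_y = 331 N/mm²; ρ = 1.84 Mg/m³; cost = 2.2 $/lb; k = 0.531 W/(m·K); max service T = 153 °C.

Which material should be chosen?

option Y

Screen on constraints: cost ≤ 10 $/kg; k ≥ 0.361 W/(m·K); max service T ≥ 142 °C. Survivors: option X, option V, option Y.
In SI units:
  option X: σ_y = 49.30 MPa, ρ = 2435 kg/m³
  option V: σ_y = 40.10 MPa, ρ = 2210 kg/m³
  option Y: σ_y = 331.0 MPa, ρ = 1840 kg/m³
  option Y: M = 26.0×10⁻³
  option X: M = 5.52×10⁻³
  option V: M = 5.30×10⁻³
Option Y ranks first.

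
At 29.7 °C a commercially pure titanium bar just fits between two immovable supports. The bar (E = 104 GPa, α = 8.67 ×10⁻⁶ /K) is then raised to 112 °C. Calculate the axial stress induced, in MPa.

74.2 MPa

ΔT = 82.30 K. Constrained thermal stress σ = E·α·ΔT = 104.0×10³ MPa × 8.67×10⁻⁶ × 82.30 = 74.2 MPa (compressive).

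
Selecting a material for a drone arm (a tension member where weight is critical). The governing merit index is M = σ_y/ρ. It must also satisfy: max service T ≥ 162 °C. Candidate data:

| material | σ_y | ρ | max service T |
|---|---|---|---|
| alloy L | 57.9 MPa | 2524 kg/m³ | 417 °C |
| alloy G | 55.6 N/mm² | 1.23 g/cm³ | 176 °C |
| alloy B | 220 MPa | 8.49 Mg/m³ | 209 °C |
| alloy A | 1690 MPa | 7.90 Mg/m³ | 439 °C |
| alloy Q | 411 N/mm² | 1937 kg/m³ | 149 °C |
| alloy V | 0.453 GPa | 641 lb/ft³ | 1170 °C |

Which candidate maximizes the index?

Screen on constraints: max service T ≥ 162 °C. Survivors: alloy L, alloy G, alloy B, alloy A, alloy V.
Convert each candidate to consistent units, then evaluate M:
  alloy L: σ_y = 57.90 MPa, ρ = 2524 kg/m³
  alloy G: σ_y = 55.60 MPa, ρ = 1230 kg/m³
  alloy B: σ_y = 220.0 MPa, ρ = 8490 kg/m³
  alloy A: σ_y = 1690 MPa, ρ = 7900 kg/m³
  alloy V: σ_y = 453.0 MPa, ρ = 10270 kg/m³
  alloy A: M = 214 kN·m/kg
  alloy G: M = 45.2 kN·m/kg
  alloy V: M = 44.1 kN·m/kg
  alloy B: M = 25.9 kN·m/kg
  alloy L: M = 22.9 kN·m/kg
Highest index: alloy A.

alloy A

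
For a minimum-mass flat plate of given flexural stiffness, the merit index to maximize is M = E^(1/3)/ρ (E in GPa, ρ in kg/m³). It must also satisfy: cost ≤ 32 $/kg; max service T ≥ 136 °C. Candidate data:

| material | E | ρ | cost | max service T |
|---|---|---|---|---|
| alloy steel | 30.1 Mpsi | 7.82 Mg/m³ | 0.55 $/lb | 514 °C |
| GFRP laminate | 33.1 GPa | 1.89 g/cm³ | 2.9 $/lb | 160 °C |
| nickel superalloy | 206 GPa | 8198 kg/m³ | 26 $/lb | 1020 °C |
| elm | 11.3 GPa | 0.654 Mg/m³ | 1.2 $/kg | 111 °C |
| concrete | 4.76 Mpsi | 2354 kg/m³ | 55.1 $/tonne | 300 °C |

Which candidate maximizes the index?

Screen on constraints: cost ≤ 32 $/kg; max service T ≥ 136 °C. Survivors: alloy steel, GFRP laminate, concrete.
Putting every candidate on a common basis:
  alloy steel: E = 207.5 GPa, ρ = 7820 kg/m³
  GFRP laminate: E = 33.10 GPa, ρ = 1890 kg/m³
  concrete: E = 32.82 GPa, ρ = 2354 kg/m³
  GFRP laminate: M = 1.70×10⁻³
  concrete: M = 1.36×10⁻³
  alloy steel: M = 0.757×10⁻³
GFRP laminate ranks first.

GFRP laminate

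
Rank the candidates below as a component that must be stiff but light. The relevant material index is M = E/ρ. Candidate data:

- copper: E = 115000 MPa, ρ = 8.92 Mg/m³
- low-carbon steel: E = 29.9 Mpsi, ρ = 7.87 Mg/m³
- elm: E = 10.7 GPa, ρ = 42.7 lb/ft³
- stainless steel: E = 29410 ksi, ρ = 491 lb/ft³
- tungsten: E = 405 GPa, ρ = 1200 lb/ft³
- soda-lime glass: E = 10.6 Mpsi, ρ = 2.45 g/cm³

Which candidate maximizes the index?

Putting every candidate on a common basis:
  copper: E = 115.0 GPa, ρ = 8920 kg/m³
  low-carbon steel: E = 206.2 GPa, ρ = 7870 kg/m³
  elm: E = 10.70 GPa, ρ = 684.0 kg/m³
  stainless steel: E = 202.8 GPa, ρ = 7865 kg/m³
  tungsten: E = 405.0 GPa, ρ = 19220 kg/m³
  soda-lime glass: E = 73.08 GPa, ρ = 2450 kg/m³
  soda-lime glass: M = 29.8 MN·m/kg
  low-carbon steel: M = 26.2 MN·m/kg
  stainless steel: M = 25.8 MN·m/kg
  tungsten: M = 21.1 MN·m/kg
  elm: M = 15.6 MN·m/kg
  copper: M = 12.9 MN·m/kg
The maximum is for soda-lime glass.

soda-lime glass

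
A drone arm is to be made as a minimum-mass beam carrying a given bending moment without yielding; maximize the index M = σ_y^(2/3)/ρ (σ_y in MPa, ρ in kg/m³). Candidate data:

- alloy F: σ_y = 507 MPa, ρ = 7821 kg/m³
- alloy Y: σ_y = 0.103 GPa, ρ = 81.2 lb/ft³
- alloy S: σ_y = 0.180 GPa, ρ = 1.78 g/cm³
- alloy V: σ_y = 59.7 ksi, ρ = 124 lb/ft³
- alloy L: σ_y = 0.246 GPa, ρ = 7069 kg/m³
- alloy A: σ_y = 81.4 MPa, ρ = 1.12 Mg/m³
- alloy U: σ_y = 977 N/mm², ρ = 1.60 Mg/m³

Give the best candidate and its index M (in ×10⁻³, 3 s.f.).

alloy U, M = 61.5×10⁻³

Putting every candidate on a common basis:
  alloy F: σ_y = 507.0 MPa, ρ = 7821 kg/m³
  alloy Y: σ_y = 103.0 MPa, ρ = 1301 kg/m³
  alloy S: σ_y = 180.0 MPa, ρ = 1780 kg/m³
  alloy V: σ_y = 411.6 MPa, ρ = 1986 kg/m³
  alloy L: σ_y = 246.0 MPa, ρ = 7069 kg/m³
  alloy A: σ_y = 81.40 MPa, ρ = 1120 kg/m³
  alloy U: σ_y = 977.0 MPa, ρ = 1600 kg/m³
  alloy U: M = 61.5×10⁻³
  alloy V: M = 27.9×10⁻³
  alloy S: M = 17.9×10⁻³
  alloy Y: M = 16.9×10⁻³
  alloy A: M = 16.8×10⁻³
  alloy F: M = 8.13×10⁻³
  alloy L: M = 5.55×10⁻³
The maximum is for alloy U.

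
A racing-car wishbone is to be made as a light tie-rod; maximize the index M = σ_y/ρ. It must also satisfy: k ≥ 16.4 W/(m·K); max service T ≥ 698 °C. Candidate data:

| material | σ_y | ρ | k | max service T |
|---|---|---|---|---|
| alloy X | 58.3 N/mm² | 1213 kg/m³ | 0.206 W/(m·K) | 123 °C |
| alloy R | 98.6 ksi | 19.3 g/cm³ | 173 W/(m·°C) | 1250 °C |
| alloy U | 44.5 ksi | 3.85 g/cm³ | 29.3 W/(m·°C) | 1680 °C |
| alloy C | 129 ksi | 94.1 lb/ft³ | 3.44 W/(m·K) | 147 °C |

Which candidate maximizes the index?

Screen on constraints: k ≥ 16.4 W/(m·K); max service T ≥ 698 °C. Survivors: alloy R, alloy U.
Putting every candidate on a common basis:
  alloy R: σ_y = 679.8 MPa, ρ = 19300 kg/m³
  alloy U: σ_y = 306.8 MPa, ρ = 3850 kg/m³
  alloy U: M = 79.7 kN·m/kg
  alloy R: M = 35.2 kN·m/kg
Alloy U has the largest M.

alloy U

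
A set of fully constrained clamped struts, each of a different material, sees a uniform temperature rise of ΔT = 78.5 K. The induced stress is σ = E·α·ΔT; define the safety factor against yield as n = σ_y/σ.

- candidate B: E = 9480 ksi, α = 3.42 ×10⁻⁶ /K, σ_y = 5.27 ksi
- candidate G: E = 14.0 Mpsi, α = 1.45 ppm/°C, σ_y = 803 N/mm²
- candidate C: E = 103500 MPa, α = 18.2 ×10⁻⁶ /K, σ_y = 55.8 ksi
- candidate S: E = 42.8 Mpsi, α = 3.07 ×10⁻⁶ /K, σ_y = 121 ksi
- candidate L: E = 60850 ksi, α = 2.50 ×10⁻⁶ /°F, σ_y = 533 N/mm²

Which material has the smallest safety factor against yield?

With everything in SI (GPa, ×10⁻⁶/K, MPa):
  candidate B: E = 65.36, α = 3.42, σ_y = 36.34 → σ = 17.5 MPa, n = 2.07
  candidate G: E = 96.53, α = 1.45, σ_y = 803.0 → σ = 11.0 MPa, n = 73.1
  candidate C: E = 103.5, α = 18.2, σ_y = 384.7 → σ = 148 MPa, n = 2.60
  candidate S: E = 295.1, α = 3.07, σ_y = 834.3 → σ = 71.1 MPa, n = 11.7
  candidate L: E = 419.5, α = 4.50, σ_y = 533.0 → σ = 148 MPa, n = 3.60
Candidate B has the lowest safety factor, n = 2.07.

candidate B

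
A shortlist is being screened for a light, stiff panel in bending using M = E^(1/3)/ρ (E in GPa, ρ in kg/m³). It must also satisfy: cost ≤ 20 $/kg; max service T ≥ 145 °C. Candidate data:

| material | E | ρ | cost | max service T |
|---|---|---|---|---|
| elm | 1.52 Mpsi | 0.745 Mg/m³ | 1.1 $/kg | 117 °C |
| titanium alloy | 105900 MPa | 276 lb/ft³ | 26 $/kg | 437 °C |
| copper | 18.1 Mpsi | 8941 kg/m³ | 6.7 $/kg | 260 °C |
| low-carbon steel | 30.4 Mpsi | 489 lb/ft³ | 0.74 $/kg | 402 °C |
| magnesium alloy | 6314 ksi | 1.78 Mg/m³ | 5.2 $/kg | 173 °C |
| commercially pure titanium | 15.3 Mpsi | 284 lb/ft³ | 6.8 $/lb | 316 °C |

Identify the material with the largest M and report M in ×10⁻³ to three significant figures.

magnesium alloy, M = 1.98×10⁻³

Screen on constraints: cost ≤ 20 $/kg; max service T ≥ 145 °C. Survivors: copper, low-carbon steel, magnesium alloy, commercially pure titanium.
Normalizing units and computing the index:
  copper: E = 124.8 GPa, ρ = 8941 kg/m³
  low-carbon steel: E = 209.6 GPa, ρ = 7833 kg/m³
  magnesium alloy: E = 43.53 GPa, ρ = 1780 kg/m³
  commercially pure titanium: E = 105.5 GPa, ρ = 4549 kg/m³
  magnesium alloy: M = 1.98×10⁻³
  commercially pure titanium: M = 1.04×10⁻³
  low-carbon steel: M = 0.758×10⁻³
  copper: M = 0.559×10⁻³
Highest index: magnesium alloy.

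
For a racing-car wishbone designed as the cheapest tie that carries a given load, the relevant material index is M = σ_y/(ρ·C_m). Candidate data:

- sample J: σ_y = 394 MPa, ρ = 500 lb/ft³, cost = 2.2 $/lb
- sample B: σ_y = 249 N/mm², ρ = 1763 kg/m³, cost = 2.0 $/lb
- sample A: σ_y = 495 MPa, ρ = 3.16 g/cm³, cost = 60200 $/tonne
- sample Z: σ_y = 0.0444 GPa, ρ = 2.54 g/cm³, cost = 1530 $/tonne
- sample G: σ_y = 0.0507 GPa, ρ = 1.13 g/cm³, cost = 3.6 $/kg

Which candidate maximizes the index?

sample B

Convert each candidate to consistent units, then evaluate M:
  sample J: σ_y = 394.0 MPa, ρ = 8009 kg/m³, cost = 4.850 $/kg
  sample B: σ_y = 249.0 MPa, ρ = 1763 kg/m³, cost = 4.409 $/kg
  sample A: σ_y = 495.0 MPa, ρ = 3160 kg/m³, cost = 60.20 $/kg
  sample Z: σ_y = 44.40 MPa, ρ = 2540 kg/m³, cost = 1.530 $/kg
  sample G: σ_y = 50.70 MPa, ρ = 1130 kg/m³, cost = 3.600 $/kg
  sample B: M = 32.0 kN·m per $
  sample G: M = 12.5 kN·m per $
  sample Z: M = 11.4 kN·m per $
  sample J: M = 10.1 kN·m per $
  sample A: M = 2.60 kN·m per $
The maximum is for sample B.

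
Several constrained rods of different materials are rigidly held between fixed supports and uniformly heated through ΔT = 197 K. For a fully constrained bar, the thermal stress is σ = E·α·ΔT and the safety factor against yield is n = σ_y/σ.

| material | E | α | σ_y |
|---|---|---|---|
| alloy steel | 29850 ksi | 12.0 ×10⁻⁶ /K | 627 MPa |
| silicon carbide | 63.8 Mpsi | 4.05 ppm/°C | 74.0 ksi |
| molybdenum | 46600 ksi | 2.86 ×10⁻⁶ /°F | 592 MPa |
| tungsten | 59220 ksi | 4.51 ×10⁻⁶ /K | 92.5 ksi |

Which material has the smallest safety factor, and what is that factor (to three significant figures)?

alloy steel, n = 1.29

In consistent units (E in GPa, α in ×10⁻⁶/K, σ_y in MPa):
  alloy steel: E = 205.8, α = 12.0, σ_y = 627.0 → σ = 487 MPa, n = 1.29
  silicon carbide: E = 439.9, α = 4.05, σ_y = 510.2 → σ = 351 MPa, n = 1.45
  molybdenum: E = 321.3, α = 5.15, σ_y = 592.0 → σ = 326 MPa, n = 1.82
  tungsten: E = 408.3, α = 4.51, σ_y = 637.8 → σ = 363 MPa, n = 1.76
Alloy steel has the lowest safety factor, n = 1.29.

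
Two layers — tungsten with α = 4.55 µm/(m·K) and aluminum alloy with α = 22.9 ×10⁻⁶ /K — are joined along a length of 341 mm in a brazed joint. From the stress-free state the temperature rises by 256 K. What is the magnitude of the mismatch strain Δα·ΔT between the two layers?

4.70×10⁻³

Δα = |4.55 − 22.9|×10⁻⁶/K = 18.3×10⁻⁶/K.
Mismatch strain = Δα·ΔT = 18.3×10⁻⁶ × 256.0 = 4.70×10⁻³.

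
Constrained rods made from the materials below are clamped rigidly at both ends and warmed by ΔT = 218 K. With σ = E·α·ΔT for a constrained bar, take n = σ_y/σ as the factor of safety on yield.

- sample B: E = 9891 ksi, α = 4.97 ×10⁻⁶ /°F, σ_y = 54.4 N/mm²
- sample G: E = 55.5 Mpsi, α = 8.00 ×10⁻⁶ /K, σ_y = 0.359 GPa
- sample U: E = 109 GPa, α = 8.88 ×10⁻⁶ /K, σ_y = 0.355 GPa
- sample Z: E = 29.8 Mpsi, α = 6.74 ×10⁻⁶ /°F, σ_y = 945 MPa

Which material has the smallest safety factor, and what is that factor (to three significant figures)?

sample B, n = 0.409

In consistent units (E in GPa, α in ×10⁻⁶/K, σ_y in MPa):
  sample B: E = 68.20, α = 8.95, σ_y = 54.40 → σ = 133 MPa, n = 0.409
  sample G: E = 382.7, α = 8.00, σ_y = 359.0 → σ = 667 MPa, n = 0.538
  sample U: E = 109.0, α = 8.88, σ_y = 355.0 → σ = 211 MPa, n = 1.68
  sample Z: E = 205.5, α = 12.1, σ_y = 945.0 → σ = 543 MPa, n = 1.74
Sample B has the lowest safety factor, n = 0.409.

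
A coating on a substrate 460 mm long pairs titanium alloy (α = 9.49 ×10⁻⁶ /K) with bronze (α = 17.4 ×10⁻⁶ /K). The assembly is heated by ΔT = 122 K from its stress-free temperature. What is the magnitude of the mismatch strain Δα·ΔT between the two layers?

9.65×10⁻⁴

Δα = |9.49 − 17.4|×10⁻⁶/K = 7.91×10⁻⁶/K.
Mismatch strain = Δα·ΔT = 7.91×10⁻⁶ × 122.0 = 9.65×10⁻⁴.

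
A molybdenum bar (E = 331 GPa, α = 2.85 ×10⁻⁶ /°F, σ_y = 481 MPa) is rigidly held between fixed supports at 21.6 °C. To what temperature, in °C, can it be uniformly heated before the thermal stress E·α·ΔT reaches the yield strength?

305 °C

α = 2.85×10⁻⁶/°F × 9/5 = 5.13×10⁻⁶/K.
E·α·ΔT = 481.0 MPa ⇒ ΔT = 481.0 / (331.0×10³ × 5.13×10⁻⁶) = 283.3 K.
T = 21.6 + 283.3 = 304.9 °C.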